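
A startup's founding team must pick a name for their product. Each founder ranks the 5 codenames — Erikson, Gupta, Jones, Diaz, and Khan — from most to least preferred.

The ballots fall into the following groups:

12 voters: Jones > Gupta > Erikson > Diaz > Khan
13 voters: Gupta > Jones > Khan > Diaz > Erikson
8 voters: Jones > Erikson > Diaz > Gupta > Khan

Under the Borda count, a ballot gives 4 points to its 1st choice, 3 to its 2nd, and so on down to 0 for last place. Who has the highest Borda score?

Borda scores:
  Erikson: 12·2 + 13·0 + 8·3 = 48
  Gupta: 12·3 + 13·4 + 8·1 = 96
  Jones: 12·4 + 13·3 + 8·4 = 119
  Diaz: 12·1 + 13·1 + 8·2 = 41
  Khan: 12·0 + 13·2 + 8·0 = 26
Jones has the highest total.

Jones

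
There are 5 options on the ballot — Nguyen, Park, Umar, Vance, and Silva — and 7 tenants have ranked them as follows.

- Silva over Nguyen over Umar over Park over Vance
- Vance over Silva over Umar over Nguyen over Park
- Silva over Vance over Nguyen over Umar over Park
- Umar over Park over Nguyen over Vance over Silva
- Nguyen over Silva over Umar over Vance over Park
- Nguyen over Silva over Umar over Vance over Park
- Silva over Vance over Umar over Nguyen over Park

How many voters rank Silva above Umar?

6

Ballots ranking Silva above Umar: 6.
Ballots ranking Umar above Silva: 1.
So 6 of 7 voters prefer Silva to Umar.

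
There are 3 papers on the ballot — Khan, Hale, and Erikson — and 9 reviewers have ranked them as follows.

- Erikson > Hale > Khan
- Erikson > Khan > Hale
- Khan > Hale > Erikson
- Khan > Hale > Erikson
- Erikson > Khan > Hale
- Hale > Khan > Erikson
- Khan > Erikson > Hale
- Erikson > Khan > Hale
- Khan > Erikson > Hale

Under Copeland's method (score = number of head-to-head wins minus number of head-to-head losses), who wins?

Khan

Pairwise results:
  Khan vs Hale: Khan wins 7–2.
  Khan vs Erikson: Khan wins 5–4.
  Hale vs Erikson: Erikson wins 6–3.
Copeland scores (wins − losses):
  Khan: 2 − 0 = 2
  Hale: 0 − 2 = -2
  Erikson: 1 − 1 = 0
Khan has the best Copeland score.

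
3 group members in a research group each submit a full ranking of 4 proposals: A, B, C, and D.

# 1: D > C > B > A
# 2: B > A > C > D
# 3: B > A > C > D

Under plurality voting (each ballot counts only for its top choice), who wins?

First-place vote totals:
  A: 0
  B: 2
  C: 0
  D: 1
B has the most first-place votes.

B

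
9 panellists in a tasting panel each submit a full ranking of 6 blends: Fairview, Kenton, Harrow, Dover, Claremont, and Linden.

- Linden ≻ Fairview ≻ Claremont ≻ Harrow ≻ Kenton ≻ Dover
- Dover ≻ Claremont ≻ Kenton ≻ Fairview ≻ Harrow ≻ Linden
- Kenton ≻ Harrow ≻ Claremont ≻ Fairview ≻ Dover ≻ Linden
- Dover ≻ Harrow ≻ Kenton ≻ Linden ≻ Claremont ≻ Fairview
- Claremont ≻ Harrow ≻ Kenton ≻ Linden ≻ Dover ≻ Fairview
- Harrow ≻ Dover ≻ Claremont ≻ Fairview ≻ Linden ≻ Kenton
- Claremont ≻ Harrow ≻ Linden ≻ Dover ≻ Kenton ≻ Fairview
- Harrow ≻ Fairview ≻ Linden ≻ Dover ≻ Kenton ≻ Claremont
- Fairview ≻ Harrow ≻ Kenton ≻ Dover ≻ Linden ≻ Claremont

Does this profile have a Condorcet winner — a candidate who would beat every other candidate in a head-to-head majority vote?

Head-to-head results (9 voters total):
Fairview vs Kenton: Kenton wins 5–4.
Fairview vs Harrow: Harrow wins 6–3.
Fairview vs Dover: Dover wins 5–4.
Fairview vs Claremont: Claremont wins 6–3.
Fairview vs Linden: Fairview wins 5–4.
Kenton vs Harrow: Harrow wins 7–2.
Kenton vs Dover: Dover wins 5–4.
Kenton vs Claremont: Claremont wins 5–4.
Kenton vs Linden: Kenton wins 5–4.
Harrow vs Dover: Harrow wins 7–2.
Harrow vs Claremont: Harrow wins 5–4.
Harrow vs Linden: Harrow wins 8–1.
Dover vs Claremont: Dover wins 5–4.
Dover vs Linden: Dover wins 5–4.
Claremont vs Linden: Claremont wins 5–4.
Harrow beats each rival — Fairview (6–3), Kenton (7–2), Dover (7–2), Claremont (5–4), Linden (8–1) — so Harrow is the Condorcet winner.

Yes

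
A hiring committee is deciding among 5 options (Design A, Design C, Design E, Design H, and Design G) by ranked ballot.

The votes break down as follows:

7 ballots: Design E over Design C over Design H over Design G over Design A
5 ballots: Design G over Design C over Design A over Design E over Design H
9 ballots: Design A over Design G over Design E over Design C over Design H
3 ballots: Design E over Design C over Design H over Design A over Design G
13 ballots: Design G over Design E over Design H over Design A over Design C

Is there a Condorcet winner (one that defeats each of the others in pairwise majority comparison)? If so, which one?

Design G

Head-to-head results (37 voters total):
Design A vs Design C: Design A wins 22–15.
Design A vs Design E: Design E wins 23–14.
Design A vs Design H: Design H wins 23–14.
Design A vs Design G: Design G wins 25–12.
Design C vs Design E: Design E wins 32–5.
Design C vs Design H: Design C wins 24–13.
Design C vs Design G: Design G wins 27–10.
Design E vs Design H: Design E wins 37–0.
Design E vs Design G: Design G wins 27–10.
Design H vs Design G: Design G wins 27–10.
Design G beats each rival — Design A (25–12), Design C (27–10), Design E (27–10), Design H (27–10) — so Design G is the Condorcet winner.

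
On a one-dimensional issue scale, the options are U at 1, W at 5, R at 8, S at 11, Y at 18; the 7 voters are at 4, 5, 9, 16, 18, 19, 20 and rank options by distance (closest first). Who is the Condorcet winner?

With single-peaked preferences on a line, the Condorcet winner is the candidate closest to the median voter.
The median voter (position 16) is closest to Y at 18.
Check: Y vs W — voters closer to Y: 4 of 7.

Y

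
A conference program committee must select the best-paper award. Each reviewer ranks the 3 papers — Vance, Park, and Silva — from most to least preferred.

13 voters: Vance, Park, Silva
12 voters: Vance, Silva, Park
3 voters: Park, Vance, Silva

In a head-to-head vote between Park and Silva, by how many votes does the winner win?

Ballots ranking Park above Silva: 13+3 = 16.
Ballots ranking Silva above Park: 12.
Park wins 16–12, a margin of 4.

4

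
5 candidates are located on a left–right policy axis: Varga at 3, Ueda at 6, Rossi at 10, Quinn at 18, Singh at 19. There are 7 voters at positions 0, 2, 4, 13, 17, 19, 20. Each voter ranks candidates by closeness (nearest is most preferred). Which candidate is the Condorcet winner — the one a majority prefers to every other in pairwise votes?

With single-peaked preferences on a line, the Condorcet winner is the candidate closest to the median voter.
The median voter (position 13) is closest to Rossi at 10.
Check: Rossi vs Ueda — voters closer to Rossi: 4 of 7.

Rossi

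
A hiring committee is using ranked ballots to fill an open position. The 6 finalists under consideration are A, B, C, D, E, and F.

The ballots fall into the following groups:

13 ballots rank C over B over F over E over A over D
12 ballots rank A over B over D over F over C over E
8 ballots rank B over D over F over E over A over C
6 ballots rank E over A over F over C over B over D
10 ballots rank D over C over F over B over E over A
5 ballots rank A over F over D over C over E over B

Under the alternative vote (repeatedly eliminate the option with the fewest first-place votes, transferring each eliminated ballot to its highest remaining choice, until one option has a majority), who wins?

A

Round 1: A 17, C 13, D 10, B 8, E 6, F 0. F has the fewest and is eliminated.
Round 2: A 17, C 13, D 10, B 8, E 6. E has the fewest and is eliminated.
Round 3: A 23, C 13, D 10, B 8. B has the fewest and is eliminated.
Round 4: A 23, D 18, C 13. C has the fewest and is eliminated.
Round 5: A 36, D 18. A has a majority.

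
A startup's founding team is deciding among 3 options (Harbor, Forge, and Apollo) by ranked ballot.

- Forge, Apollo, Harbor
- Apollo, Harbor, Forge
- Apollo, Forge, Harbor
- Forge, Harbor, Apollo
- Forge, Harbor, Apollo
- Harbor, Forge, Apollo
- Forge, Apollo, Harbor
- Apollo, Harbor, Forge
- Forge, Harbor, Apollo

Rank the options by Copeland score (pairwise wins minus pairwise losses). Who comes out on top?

Pairwise results:
  Harbor vs Forge: Forge wins 6–3.
  Harbor vs Apollo: Apollo wins 5–4.
  Forge vs Apollo: Forge wins 6–3.
Copeland scores (wins − losses):
  Harbor: 0 − 2 = -2
  Forge: 2 − 0 = 2
  Apollo: 1 − 1 = 0
Forge has the best Copeland score.

Forge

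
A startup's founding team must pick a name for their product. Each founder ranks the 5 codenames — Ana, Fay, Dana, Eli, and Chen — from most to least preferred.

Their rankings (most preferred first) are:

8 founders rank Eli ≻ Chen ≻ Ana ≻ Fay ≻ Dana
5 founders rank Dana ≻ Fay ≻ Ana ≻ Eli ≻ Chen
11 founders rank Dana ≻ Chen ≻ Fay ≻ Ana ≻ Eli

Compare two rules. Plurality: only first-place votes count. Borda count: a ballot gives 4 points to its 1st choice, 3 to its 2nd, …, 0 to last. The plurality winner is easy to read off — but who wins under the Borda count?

Dana

Plurality first-place counts: Ana 0, Fay 0, Dana 16, Eli 8, Chen 0 → Dana.
Borda totals: Ana 37, Fay 45, Dana 64, Eli 37, Chen 57 → Dana.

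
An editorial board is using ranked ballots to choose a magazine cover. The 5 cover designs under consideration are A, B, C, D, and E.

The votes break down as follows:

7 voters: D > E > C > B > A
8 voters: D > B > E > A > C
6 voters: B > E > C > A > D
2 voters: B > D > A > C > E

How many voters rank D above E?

17

Ballots ranking D above E: 7+8+2 = 17.
Ballots ranking E above D: 6.
So 17 of 23 voters prefer D to E.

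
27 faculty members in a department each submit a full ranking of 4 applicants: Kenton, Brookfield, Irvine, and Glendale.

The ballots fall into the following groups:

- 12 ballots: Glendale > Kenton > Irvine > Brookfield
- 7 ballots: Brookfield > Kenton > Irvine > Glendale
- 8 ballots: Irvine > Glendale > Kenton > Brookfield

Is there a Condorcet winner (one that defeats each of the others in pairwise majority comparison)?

No

Head-to-head results (27 voters total):
Kenton vs Brookfield: Kenton wins 20–7.
Kenton vs Irvine: Kenton wins 19–8.
Kenton vs Glendale: Glendale wins 20–7.
Brookfield vs Irvine: Irvine wins 20–7.
Brookfield vs Glendale: Glendale wins 20–7.
Irvine vs Glendale: Irvine wins 15–12.
No candidate beats all others: Kenton beats Irvine beats Glendale beats Kenton, a majority cycle.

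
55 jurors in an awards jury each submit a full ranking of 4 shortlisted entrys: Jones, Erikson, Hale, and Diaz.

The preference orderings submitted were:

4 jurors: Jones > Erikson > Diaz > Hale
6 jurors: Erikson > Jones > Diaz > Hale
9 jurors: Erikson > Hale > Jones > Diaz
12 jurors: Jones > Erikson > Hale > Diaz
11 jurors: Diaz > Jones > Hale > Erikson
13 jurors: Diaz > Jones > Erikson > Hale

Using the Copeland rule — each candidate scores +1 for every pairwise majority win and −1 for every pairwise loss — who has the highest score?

Pairwise results:
  Jones vs Erikson: Jones wins 40–15.
  Jones vs Hale: Jones wins 46–9.
  Jones vs Diaz: Jones wins 31–24.
  Erikson vs Hale: Erikson wins 44–11.
  Erikson vs Diaz: Erikson wins 31–24.
  Hale vs Diaz: Diaz wins 34–21.
Copeland scores (wins − losses):
  Jones: 3 − 0 = 3
  Erikson: 2 − 1 = 1
  Hale: 0 − 3 = -3
  Diaz: 1 − 2 = -1
Jones has the best Copeland score.

Jones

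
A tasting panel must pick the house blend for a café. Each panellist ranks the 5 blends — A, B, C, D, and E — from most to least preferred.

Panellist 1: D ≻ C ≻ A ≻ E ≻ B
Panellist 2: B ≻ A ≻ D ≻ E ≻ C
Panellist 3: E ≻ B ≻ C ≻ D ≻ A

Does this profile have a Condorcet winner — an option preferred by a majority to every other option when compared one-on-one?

No

Head-to-head results (3 voters total):
A vs B: B wins 2–1.
A vs C: C wins 2–1.
A vs D: D wins 2–1.
A vs E: A wins 2–1.
B vs C: B wins 2–1.
B vs D: B wins 2–1.
B vs E: E wins 2–1.
C vs D: D wins 2–1.
C vs E: E wins 2–1.
D vs E: D wins 2–1.
No candidate beats all others: A beats E beats B beats A, a majority cycle.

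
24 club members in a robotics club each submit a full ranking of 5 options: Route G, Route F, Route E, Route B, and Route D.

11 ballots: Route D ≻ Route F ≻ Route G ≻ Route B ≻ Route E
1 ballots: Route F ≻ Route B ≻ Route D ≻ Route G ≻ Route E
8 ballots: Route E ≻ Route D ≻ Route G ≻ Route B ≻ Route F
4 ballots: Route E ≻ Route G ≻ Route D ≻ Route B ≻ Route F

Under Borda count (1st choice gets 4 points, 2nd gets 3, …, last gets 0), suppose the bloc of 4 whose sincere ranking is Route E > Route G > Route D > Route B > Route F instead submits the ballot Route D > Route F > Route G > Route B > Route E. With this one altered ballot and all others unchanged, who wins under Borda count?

Route D

Borda totals with the altered ballot: Route G 47, Route F 49, Route E 32, Route B 26, Route D 86.
The winner is unchanged: still Route D.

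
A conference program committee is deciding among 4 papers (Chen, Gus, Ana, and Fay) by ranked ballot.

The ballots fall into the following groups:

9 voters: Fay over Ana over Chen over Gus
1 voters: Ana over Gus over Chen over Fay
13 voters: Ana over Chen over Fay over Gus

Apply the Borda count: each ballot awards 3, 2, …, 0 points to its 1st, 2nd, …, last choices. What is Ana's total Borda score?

Borda scores:
  Chen: 9·1 + 1 + 13·2 = 36
  Gus: 9·0 + 2 + 13·0 = 2
  Ana: 9·2 + 3 + 13·3 = 60
  Fay: 9·3 + 0 + 13·1 = 40

60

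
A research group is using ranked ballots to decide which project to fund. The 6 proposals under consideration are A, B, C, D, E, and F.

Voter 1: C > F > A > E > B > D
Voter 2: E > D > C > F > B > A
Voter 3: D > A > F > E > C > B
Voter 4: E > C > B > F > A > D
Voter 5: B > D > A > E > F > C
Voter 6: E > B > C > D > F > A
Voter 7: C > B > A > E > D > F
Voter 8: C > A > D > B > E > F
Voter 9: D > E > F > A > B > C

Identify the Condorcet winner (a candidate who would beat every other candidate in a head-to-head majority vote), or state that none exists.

Head-to-head results (9 voters total):
A vs B: B wins 5–4.
A vs C: C wins 6–3.
A vs D: D wins 5–4.
A vs E: A wins 5–4.
A vs F: F wins 5–4.
B vs C: C wins 6–3.
B vs D: B wins 5–4.
B vs E: E wins 6–3.
B vs F: B wins 5–4.
C vs D: C wins 5–4.
C vs E: E wins 6–3.
C vs F: C wins 6–3.
D vs E: E wins 5–4.
D vs F: D wins 7–2.
E vs F: E wins 7–2.
No candidate beats all others: A beats E beats B beats A, a majority cycle.

None — there is no Condorcet winner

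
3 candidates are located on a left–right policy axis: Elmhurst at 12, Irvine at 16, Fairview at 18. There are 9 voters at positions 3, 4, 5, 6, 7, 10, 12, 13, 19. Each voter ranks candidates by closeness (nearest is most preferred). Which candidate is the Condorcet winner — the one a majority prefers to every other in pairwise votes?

With single-peaked preferences on a line, the Condorcet winner is the candidate closest to the median voter.
The median voter (position 7) is closest to Elmhurst at 12.
Check: Elmhurst vs Fairview — voters closer to Elmhurst: 8 of 9.

Elmhurst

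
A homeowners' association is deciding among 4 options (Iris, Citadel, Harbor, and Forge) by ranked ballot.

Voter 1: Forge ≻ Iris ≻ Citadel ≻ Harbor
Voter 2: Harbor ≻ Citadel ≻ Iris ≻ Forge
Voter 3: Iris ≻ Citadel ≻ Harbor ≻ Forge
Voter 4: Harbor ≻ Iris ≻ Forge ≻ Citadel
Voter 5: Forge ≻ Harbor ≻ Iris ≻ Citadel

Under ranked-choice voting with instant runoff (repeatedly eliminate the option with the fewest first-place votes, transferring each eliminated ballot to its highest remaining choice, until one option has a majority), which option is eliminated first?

Citadel

Round 1: Harbor 2, Forge 2, Iris 1, Citadel 0. Citadel has the fewest and is eliminated.
Round 2: Harbor 2, Forge 2, Iris 1. Iris has the fewest and is eliminated.
Round 3: Harbor 3, Forge 2. Harbor has a majority.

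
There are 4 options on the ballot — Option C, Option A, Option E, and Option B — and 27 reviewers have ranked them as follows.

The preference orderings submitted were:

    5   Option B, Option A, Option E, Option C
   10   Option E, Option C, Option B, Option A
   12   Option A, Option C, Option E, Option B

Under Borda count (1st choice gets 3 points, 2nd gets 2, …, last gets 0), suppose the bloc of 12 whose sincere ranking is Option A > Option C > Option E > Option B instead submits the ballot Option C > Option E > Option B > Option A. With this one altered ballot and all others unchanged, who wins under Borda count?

Option E

Borda totals with the altered ballot: Option C 56, Option A 10, Option E 59, Option B 37.
The winner is unchanged: still Option E.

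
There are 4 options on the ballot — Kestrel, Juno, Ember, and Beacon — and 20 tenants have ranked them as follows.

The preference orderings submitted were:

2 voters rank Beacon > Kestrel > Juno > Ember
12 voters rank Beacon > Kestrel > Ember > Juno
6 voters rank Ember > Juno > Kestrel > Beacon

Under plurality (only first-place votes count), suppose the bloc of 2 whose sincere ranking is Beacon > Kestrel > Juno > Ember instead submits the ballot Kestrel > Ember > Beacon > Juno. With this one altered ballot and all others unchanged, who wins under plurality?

Beacon

First-place totals with the altered ballot: Kestrel 2, Juno 0, Ember 6, Beacon 12.
The winner is unchanged: still Beacon.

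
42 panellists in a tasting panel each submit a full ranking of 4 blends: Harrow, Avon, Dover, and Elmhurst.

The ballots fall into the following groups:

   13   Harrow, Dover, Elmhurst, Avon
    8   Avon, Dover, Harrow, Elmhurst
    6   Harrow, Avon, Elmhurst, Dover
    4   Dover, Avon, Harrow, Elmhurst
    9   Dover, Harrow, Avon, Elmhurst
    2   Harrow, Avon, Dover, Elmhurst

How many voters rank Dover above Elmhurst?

Ballots ranking Dover above Elmhurst: 13+8+4+9+2 = 36.
Ballots ranking Elmhurst above Dover: 6.
So 36 of 42 voters prefer Dover to Elmhurst.

36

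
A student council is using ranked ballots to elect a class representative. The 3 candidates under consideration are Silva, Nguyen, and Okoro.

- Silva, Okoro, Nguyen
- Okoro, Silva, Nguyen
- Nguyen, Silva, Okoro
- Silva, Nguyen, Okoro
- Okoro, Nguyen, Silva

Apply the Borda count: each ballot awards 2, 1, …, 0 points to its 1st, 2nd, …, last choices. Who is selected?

Borda scores:
  Silva: 2 + 1 + 1 + 2 + 0 = 6
  Nguyen: 0 + 0 + 2 + 1 + 1 = 4
  Okoro: 1 + 2 + 0 + 0 + 2 = 5
Silva has the highest total.

Silva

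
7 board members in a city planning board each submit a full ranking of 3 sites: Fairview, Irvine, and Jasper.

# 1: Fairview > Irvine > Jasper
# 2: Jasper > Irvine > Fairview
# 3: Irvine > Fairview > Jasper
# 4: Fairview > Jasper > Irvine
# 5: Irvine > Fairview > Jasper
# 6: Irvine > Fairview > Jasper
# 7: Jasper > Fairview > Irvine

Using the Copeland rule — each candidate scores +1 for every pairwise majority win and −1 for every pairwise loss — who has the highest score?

Irvine

Pairwise results:
  Fairview vs Irvine: Irvine wins 4–3.
  Fairview vs Jasper: Fairview wins 5–2.
  Irvine vs Jasper: Irvine wins 4–3.
Copeland scores (wins − losses):
  Fairview: 1 − 1 = 0
  Irvine: 2 − 0 = 2
  Jasper: 0 − 2 = -2
Irvine has the best Copeland score.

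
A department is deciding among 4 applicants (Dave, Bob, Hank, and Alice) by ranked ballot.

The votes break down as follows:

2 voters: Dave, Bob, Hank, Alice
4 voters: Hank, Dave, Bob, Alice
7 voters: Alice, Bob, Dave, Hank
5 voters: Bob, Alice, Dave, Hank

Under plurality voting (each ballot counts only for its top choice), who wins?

First-place vote totals:
  Dave: 2
  Bob: 5
  Hank: 4
  Alice: 7
Alice has the most first-place votes.

Alice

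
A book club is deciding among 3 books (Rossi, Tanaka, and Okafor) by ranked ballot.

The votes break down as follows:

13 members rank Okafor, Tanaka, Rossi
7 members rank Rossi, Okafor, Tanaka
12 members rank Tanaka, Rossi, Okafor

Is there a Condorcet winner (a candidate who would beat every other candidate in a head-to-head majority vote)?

No

Head-to-head results (32 voters total):
Rossi vs Tanaka: Tanaka wins 25–7.
Rossi vs Okafor: Rossi wins 19–13.
Tanaka vs Okafor: Okafor wins 20–12.
No candidate beats all others: Rossi beats Okafor beats Tanaka beats Rossi, a majority cycle.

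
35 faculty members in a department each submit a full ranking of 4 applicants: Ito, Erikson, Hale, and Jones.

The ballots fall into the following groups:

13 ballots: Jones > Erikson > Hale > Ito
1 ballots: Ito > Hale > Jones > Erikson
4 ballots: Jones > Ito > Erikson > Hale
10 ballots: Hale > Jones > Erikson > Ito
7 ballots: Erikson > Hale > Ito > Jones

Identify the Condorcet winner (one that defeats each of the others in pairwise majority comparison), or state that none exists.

None — there is no Condorcet winner

Head-to-head results (35 voters total):
Ito vs Erikson: Erikson wins 30–5.
Ito vs Hale: Hale wins 30–5.
Ito vs Jones: Jones wins 27–8.
Erikson vs Hale: Erikson wins 24–11.
Erikson vs Jones: Jones wins 28–7.
Hale vs Jones: Hale wins 18–17.
No candidate beats all others: Erikson beats Hale beats Jones beats Erikson, a majority cycle.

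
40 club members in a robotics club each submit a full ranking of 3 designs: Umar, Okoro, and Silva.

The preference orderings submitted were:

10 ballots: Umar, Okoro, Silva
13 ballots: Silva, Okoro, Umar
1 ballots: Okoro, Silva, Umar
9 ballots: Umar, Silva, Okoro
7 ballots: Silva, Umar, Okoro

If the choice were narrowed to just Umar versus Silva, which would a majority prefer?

Silva

Ballots ranking Umar above Silva: 10+9 = 19.
Ballots ranking Silva above Umar: 13+1+7 = 21.
Silva wins the head-to-head, 21–19.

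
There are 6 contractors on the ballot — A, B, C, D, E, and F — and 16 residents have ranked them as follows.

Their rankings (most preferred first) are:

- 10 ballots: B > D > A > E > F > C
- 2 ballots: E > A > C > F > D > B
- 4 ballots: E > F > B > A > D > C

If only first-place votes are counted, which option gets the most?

B

First-place vote totals:
  A: 0
  B: 10
  C: 0
  D: 0
  E: 6
  F: 0
B has the most first-place votes.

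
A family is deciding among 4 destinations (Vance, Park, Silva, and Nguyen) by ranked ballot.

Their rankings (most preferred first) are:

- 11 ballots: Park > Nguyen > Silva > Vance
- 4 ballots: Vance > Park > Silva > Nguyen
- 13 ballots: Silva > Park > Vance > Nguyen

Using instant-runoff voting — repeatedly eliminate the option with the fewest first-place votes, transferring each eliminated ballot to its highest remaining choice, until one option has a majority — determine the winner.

Park

Round 1: Silva 13, Park 11, Vance 4, Nguyen 0. Nguyen has the fewest and is eliminated.
Round 2: Silva 13, Park 11, Vance 4. Vance has the fewest and is eliminated.
Round 3: Park 15, Silva 13. Park has a majority.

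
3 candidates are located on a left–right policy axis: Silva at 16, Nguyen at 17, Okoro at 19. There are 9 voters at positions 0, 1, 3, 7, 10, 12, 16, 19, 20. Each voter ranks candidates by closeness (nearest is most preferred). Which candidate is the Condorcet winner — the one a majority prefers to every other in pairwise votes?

With single-peaked preferences on a line, the Condorcet winner is the candidate closest to the median voter.
The median voter (position 10) is closest to Silva at 16.
Check: Silva vs Okoro — voters closer to Silva: 7 of 9.

Silva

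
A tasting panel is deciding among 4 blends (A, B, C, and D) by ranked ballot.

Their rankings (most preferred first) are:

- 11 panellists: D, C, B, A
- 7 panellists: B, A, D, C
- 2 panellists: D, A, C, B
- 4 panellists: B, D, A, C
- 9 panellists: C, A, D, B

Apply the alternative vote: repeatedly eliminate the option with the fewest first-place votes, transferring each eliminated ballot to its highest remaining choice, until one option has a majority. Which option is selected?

D

Round 1: D 13, B 11, C 9, A 0. A has the fewest and is eliminated.
Round 2: D 13, B 11, C 9. C has the fewest and is eliminated.
Round 3: D 22, B 11. D has a majority.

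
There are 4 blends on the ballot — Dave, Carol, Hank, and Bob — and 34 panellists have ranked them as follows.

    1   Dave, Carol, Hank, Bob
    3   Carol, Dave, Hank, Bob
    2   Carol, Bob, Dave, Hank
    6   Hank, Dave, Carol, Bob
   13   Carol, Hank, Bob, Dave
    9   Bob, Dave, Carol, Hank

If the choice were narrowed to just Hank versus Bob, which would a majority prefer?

Hank

Ballots ranking Hank above Bob: 1+3+6+13 = 23.
Ballots ranking Bob above Hank: 2+9 = 11.
Hank wins the head-to-head, 23–11.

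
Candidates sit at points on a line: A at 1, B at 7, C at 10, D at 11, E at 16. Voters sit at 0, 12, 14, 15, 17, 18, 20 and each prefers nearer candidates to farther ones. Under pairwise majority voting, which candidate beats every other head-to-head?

E

With single-peaked preferences on a line, the Condorcet winner is the candidate closest to the median voter.
The median voter (position 15) is closest to E at 16.
Check: E vs D — voters closer to E: 5 of 7.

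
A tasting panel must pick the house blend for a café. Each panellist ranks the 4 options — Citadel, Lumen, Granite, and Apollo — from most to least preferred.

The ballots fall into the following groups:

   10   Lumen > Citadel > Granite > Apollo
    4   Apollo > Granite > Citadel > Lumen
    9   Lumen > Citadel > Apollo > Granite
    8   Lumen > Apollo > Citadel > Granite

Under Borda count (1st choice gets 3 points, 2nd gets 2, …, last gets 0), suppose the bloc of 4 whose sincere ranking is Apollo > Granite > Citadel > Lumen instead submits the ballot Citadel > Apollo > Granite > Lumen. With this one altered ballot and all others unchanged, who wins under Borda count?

Borda totals with the altered ballot: Citadel 58, Lumen 81, Granite 14, Apollo 33.
The winner is unchanged: still Lumen.

Lumen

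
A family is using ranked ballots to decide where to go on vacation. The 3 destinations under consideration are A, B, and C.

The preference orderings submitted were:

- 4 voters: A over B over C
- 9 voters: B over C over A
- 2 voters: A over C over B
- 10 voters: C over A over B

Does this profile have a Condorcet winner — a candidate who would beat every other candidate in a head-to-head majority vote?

No

Head-to-head results (25 voters total):
A vs B: A wins 16–9.
A vs C: C wins 19–6.
B vs C: B wins 13–12.
No candidate beats all others: A beats B beats C beats A, a majority cycle.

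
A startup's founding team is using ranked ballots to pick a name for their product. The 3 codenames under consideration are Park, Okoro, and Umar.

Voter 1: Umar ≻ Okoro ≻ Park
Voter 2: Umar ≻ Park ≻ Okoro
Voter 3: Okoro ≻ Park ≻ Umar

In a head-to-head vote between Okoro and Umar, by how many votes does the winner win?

1

Ballots ranking Okoro above Umar: 1.
Ballots ranking Umar above Okoro: 2.
Umar wins 2–1, a margin of 1.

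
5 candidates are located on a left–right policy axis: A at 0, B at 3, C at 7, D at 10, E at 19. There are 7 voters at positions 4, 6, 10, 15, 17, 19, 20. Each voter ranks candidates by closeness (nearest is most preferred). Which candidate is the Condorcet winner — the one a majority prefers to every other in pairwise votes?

With single-peaked preferences on a line, the Condorcet winner is the candidate closest to the median voter.
The median voter (position 15) is closest to E at 19.
Check: E vs D — voters closer to E: 4 of 7.

E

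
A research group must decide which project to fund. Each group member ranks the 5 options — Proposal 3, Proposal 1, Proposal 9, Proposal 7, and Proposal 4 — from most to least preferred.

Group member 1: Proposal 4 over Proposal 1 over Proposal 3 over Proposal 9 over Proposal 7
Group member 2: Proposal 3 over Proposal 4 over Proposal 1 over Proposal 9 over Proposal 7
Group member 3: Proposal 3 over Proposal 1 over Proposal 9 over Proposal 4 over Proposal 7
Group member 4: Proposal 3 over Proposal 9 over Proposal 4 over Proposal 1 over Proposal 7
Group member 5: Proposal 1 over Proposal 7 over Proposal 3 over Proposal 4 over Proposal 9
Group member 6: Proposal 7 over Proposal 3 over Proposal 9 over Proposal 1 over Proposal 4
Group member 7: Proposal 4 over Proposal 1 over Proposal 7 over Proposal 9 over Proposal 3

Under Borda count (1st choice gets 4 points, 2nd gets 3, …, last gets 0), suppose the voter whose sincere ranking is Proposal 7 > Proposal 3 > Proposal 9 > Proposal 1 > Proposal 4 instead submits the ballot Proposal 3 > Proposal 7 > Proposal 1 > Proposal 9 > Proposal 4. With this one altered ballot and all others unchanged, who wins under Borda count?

Borda totals with the altered ballot: Proposal 3 20, Proposal 1 18, Proposal 9 9, Proposal 7 8, Proposal 4 15.
The winner is unchanged: still Proposal 3.

Proposal 3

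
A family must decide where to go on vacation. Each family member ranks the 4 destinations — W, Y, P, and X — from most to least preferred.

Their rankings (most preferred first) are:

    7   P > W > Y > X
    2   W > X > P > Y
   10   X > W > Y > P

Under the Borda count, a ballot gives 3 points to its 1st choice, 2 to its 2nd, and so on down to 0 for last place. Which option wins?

Borda scores:
  W: 7·2 + 2·3 + 10·2 = 40
  Y: 7·1 + 2·0 + 10·1 = 17
  P: 7·3 + 2·1 + 10·0 = 23
  X: 7·0 + 2·2 + 10·3 = 34
W has the highest total.

W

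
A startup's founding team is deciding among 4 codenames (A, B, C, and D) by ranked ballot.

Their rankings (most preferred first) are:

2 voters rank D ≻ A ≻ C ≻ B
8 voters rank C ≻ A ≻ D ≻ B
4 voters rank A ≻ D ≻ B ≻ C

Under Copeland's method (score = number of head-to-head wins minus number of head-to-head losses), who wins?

Pairwise results:
  A vs B: A wins 14–0.
  A vs C: C wins 8–6.
  A vs D: A wins 12–2.
  B vs C: C wins 10–4.
  B vs D: D wins 14–0.
  C vs D: C wins 8–6.
Copeland scores (wins − losses):
  A: 2 − 1 = 1
  B: 0 − 3 = -3
  C: 3 − 0 = 3
  D: 1 − 2 = -1
C has the best Copeland score.

C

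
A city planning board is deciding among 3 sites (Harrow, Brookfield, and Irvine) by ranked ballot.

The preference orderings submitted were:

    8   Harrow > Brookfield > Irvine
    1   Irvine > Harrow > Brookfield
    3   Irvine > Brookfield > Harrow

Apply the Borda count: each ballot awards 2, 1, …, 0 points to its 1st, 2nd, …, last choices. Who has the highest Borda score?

Harrow

Borda scores:
  Harrow: 8·2 + 1 + 3·0 = 17
  Brookfield: 8·1 + 0 + 3·1 = 11
  Irvine: 8·0 + 2 + 3·2 = 8
Harrow has the highest total.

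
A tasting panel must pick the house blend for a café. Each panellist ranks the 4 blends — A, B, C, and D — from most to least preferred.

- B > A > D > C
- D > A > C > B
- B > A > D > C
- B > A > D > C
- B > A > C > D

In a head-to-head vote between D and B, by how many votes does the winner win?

3

Ballots ranking D above B: 1.
Ballots ranking B above D: 4.
B wins 4–1, a margin of 3.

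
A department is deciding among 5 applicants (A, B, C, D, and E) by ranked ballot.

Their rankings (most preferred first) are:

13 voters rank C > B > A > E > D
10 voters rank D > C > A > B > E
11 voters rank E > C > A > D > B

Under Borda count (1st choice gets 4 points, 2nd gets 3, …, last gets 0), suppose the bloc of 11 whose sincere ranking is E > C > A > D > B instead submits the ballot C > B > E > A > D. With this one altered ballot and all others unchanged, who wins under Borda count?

Borda totals with the altered ballot: A 57, B 82, C 126, D 40, E 35.
The winner is unchanged: still C.

C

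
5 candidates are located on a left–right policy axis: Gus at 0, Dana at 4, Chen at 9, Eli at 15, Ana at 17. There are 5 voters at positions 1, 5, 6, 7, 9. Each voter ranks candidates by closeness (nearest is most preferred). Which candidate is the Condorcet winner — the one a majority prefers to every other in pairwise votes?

With single-peaked preferences on a line, the Condorcet winner is the candidate closest to the median voter.
The median voter (position 6) is closest to Dana at 4.
Check: Dana vs Chen — voters closer to Dana: 3 of 5.

Dana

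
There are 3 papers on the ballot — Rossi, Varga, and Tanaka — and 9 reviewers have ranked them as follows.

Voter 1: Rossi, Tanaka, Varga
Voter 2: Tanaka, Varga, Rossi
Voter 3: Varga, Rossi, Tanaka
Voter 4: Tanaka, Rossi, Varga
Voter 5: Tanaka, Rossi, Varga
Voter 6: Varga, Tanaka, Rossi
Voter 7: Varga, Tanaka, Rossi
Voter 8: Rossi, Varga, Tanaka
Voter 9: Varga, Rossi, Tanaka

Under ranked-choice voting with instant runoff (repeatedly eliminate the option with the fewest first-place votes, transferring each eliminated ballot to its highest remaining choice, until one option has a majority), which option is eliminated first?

Round 1: Varga 4, Tanaka 3, Rossi 2. Rossi has the fewest and is eliminated.
Round 2: Varga 5, Tanaka 4. Varga has a majority.

Rossi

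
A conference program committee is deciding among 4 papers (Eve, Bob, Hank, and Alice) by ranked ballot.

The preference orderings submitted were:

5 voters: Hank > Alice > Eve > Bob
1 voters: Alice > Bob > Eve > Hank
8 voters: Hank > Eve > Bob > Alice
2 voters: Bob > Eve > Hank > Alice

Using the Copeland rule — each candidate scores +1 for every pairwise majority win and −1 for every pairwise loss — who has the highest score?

Pairwise results:
  Eve vs Bob: Eve wins 13–3.
  Eve vs Hank: Hank wins 13–3.
  Eve vs Alice: Eve wins 10–6.
  Bob vs Hank: Hank wins 13–3.
  Bob vs Alice: Bob wins 10–6.
  Hank vs Alice: Hank wins 15–1.
Copeland scores (wins − losses):
  Eve: 2 − 1 = 1
  Bob: 1 − 2 = -1
  Hank: 3 − 0 = 3
  Alice: 0 − 3 = -3
Hank has the best Copeland score.

Hank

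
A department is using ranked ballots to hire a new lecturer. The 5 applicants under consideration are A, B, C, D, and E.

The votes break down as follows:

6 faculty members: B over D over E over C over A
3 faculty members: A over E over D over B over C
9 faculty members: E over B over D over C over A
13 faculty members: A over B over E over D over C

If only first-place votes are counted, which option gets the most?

First-place vote totals:
  A: 16
  B: 6
  C: 0
  D: 0
  E: 9
A has the most first-place votes.

A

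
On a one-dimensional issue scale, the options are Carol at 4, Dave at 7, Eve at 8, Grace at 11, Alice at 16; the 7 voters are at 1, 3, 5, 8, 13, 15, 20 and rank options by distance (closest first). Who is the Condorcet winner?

With single-peaked preferences on a line, the Condorcet winner is the candidate closest to the median voter.
The median voter (position 8) is closest to Eve at 8.
Check: Eve vs Grace — voters closer to Eve: 4 of 7.

Eve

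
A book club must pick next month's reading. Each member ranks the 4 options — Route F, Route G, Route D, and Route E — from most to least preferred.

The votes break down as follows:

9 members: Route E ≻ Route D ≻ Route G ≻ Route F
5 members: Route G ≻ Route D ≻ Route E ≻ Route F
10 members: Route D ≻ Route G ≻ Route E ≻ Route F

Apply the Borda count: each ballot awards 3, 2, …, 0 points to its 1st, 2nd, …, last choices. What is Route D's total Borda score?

58

Borda scores:
  Route F: 9·0 + 5·0 + 10·0 = 0
  Route G: 9·1 + 5·3 + 10·2 = 44
  Route D: 9·2 + 5·2 + 10·3 = 58
  Route E: 9·3 + 5·1 + 10·1 = 42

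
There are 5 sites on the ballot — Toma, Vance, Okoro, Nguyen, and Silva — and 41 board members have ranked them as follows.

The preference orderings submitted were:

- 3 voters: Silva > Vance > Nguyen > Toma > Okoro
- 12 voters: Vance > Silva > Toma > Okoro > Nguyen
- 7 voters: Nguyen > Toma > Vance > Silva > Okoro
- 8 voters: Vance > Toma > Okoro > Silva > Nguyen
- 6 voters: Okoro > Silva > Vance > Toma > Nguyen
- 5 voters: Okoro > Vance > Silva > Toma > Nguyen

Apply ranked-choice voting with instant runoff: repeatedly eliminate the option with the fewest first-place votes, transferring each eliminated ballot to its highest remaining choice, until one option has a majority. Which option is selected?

Vance

Round 1: Vance 20, Okoro 11, Nguyen 7, Silva 3, Toma 0. Toma has the fewest and is eliminated.
Round 2: Vance 20, Okoro 11, Nguyen 7, Silva 3. Silva has the fewest and is eliminated.
Round 3: Vance 23, Okoro 11, Nguyen 7. Vance has a majority.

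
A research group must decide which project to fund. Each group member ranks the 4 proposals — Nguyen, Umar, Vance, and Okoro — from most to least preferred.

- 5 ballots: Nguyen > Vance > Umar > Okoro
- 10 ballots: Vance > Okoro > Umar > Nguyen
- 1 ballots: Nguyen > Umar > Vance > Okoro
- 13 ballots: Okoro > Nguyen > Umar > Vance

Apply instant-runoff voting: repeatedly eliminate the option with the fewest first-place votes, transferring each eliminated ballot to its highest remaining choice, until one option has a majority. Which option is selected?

Vance

Round 1: Okoro 13, Vance 10, Nguyen 6, Umar 0. Umar has the fewest and is eliminated.
Round 2: Okoro 13, Vance 10, Nguyen 6. Nguyen has the fewest and is eliminated.
Round 3: Vance 16, Okoro 13. Vance has a majority.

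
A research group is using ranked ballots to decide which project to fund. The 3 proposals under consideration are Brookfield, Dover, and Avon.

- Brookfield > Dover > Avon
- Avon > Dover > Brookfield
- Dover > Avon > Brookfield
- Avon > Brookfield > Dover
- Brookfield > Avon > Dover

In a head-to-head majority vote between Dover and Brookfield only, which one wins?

Ballots ranking Dover above Brookfield: 2.
Ballots ranking Brookfield above Dover: 3.
Brookfield wins the head-to-head, 3–2.

Brookfield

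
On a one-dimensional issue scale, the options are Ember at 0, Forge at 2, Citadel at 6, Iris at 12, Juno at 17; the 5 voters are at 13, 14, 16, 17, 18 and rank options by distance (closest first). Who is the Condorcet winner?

Juno

With single-peaked preferences on a line, the Condorcet winner is the candidate closest to the median voter.
The median voter (position 16) is closest to Juno at 17.
Check: Juno vs Forge — voters closer to Juno: 5 of 5.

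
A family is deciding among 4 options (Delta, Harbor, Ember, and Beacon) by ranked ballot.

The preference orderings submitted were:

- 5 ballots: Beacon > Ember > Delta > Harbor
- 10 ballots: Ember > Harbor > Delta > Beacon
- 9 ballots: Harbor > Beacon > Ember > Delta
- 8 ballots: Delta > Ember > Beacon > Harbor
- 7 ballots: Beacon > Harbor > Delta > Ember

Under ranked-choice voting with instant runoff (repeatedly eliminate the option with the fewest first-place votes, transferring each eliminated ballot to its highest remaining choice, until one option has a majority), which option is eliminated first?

Delta

Round 1: Beacon 12, Ember 10, Harbor 9, Delta 8. Delta has the fewest and is eliminated.
Round 2: Ember 18, Beacon 12, Harbor 9. Harbor has the fewest and is eliminated.
Round 3: Beacon 21, Ember 18. Beacon has a majority.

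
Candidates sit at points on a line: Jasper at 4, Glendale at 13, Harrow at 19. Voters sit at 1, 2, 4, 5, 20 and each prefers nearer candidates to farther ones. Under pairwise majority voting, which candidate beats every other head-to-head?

With single-peaked preferences on a line, the Condorcet winner is the candidate closest to the median voter.
The median voter (position 4) is closest to Jasper at 4.
Check: Jasper vs Glendale — voters closer to Jasper: 4 of 5.

Jasper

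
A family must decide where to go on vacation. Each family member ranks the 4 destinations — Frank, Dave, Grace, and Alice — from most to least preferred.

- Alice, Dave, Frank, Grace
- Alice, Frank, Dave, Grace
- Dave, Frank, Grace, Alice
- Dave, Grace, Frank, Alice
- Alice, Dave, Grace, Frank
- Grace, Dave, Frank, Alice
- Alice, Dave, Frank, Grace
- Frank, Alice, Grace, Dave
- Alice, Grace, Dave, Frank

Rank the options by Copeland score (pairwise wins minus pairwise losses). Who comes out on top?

Alice

Pairwise results:
  Frank vs Dave: Dave wins 7–2.
  Frank vs Grace: Frank wins 5–4.
  Frank vs Alice: Alice wins 5–4.
  Dave vs Grace: Dave wins 6–3.
  Dave vs Alice: Alice wins 6–3.
  Grace vs Alice: Alice wins 6–3.
Copeland scores (wins − losses):
  Frank: 1 − 2 = -1
  Dave: 2 − 1 = 1
  Grace: 0 − 3 = -3
  Alice: 3 − 0 = 3
Alice has the best Copeland score.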